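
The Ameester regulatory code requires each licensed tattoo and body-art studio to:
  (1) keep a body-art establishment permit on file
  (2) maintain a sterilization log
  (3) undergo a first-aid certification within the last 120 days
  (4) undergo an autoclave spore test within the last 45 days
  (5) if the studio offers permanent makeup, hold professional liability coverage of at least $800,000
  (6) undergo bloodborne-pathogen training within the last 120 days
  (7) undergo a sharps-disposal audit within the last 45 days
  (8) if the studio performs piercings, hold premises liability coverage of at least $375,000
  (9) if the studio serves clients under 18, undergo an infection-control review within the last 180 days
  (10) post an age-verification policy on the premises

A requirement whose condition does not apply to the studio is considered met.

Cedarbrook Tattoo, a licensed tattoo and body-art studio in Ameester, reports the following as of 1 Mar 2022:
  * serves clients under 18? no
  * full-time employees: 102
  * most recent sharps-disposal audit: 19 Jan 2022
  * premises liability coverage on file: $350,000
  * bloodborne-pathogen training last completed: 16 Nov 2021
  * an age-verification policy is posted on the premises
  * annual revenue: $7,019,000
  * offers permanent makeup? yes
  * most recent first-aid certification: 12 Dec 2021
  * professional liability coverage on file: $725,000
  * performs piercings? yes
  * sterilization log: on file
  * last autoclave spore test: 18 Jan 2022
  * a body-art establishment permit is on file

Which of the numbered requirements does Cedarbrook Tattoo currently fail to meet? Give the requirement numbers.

5, 8

1. body-art establishment permit present → met
2. sterilization log present → met
3. first-aid certification 79 days ago vs limit 120 → met
4. autoclave spore test 42 days ago vs limit 45 → met
5. condition 'offers permanent makeup' holds; professional liability coverage $725,000 < $800,000 → not met
6. bloodborne-pathogen training 105 days ago vs limit 120 → met
7. sharps-disposal audit 41 days ago vs limit 45 → met
8. condition 'performs piercings' holds; premises liability coverage $350,000 < $375,000 → not met
9. condition 'serves clients under 18' does not hold → requirement n/a → met
10. age-verification policy present → met
Not met: 5, 8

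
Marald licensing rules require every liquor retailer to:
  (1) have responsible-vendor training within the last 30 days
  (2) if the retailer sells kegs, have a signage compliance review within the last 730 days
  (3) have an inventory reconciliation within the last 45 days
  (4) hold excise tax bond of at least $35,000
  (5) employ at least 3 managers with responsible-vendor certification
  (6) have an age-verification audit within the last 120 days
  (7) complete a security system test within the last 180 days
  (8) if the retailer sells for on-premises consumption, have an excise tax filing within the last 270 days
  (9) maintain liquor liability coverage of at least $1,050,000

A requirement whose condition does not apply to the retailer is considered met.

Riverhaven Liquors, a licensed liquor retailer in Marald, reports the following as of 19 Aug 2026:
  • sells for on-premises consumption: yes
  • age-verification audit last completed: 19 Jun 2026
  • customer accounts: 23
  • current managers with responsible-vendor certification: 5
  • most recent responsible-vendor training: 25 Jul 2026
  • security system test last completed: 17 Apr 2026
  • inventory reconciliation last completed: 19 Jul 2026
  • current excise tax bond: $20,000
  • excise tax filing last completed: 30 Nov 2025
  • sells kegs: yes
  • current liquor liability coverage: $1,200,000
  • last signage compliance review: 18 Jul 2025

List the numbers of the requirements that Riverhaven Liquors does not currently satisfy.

1. responsible-vendor training 25 days ago vs limit 30 → met
2. condition 'sells kegs' holds; signage compliance review 397 days ago vs limit 730 → met
3. inventory reconciliation 31 days ago vs limit 45 → met
4. excise tax bond $20,000 < $35,000 → not met
5. managers with responsible-vendor certification 5 ≥ 3 → met
6. age-verification audit 61 days ago vs limit 120 → met
7. security system test 124 days ago vs limit 180 → met
8. condition 'sells for on-premises consumption' holds; excise tax filing 262 days ago vs limit 270 → met
9. liquor liability coverage $1,200,000 ≥ $1,050,000 → met
Not met: 4

4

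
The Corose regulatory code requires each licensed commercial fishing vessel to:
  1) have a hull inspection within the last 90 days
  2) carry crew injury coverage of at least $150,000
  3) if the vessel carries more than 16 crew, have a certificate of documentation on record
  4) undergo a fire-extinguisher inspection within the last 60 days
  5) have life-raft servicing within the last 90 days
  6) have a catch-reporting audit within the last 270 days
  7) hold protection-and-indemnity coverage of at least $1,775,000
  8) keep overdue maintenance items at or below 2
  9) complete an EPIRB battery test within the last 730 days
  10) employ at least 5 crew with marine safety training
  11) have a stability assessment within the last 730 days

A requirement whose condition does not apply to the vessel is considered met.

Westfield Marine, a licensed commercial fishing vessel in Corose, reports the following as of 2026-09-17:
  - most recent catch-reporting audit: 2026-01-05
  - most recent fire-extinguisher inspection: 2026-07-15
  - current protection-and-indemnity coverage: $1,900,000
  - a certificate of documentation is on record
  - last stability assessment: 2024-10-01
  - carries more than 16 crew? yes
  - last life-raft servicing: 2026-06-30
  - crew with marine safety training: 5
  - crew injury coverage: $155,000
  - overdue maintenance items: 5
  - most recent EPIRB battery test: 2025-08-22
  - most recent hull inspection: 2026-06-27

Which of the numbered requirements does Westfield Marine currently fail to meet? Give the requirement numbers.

1. hull inspection 82 days ago vs limit 90 → met
2. crew injury coverage $155,000 ≥ $150,000 → met
3. condition 'carries more than 16 crew' holds; certificate of documentation present → met
4. fire-extinguisher inspection 64 days ago vs limit 60 → not met
5. life-raft servicing 79 days ago vs limit 90 → met
6. catch-reporting audit 255 days ago vs limit 270 → met
7. protection-and-indemnity coverage $1,900,000 ≥ $1,775,000 → met
8. overdue maintenance items 5 > 2 → not met
9. EPIRB battery test 391 days ago vs limit 730 → met
10. crew with marine safety training 5 ≥ 5 → met
11. stability assessment 716 days ago vs limit 730 → met
Not met: 4, 8

4, 8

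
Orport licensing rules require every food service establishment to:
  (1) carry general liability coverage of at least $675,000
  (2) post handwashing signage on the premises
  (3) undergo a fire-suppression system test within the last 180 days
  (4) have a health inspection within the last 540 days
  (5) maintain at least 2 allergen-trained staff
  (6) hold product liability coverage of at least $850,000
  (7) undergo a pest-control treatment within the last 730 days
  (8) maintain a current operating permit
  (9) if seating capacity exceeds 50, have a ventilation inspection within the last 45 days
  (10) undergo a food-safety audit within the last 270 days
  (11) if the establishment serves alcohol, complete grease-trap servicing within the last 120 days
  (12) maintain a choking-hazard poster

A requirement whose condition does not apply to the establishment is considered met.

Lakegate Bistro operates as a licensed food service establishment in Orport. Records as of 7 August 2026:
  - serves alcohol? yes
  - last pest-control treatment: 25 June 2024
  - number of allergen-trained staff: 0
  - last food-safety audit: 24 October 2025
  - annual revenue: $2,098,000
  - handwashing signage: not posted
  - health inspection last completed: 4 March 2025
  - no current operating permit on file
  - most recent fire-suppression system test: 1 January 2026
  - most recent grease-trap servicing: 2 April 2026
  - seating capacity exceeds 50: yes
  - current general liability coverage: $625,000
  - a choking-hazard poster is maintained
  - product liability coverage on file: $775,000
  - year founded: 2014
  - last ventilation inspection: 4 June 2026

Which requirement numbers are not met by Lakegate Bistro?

1, 2, 3, 5, 6, 7, 8, 9, 10, 11

1. general liability coverage $625,000 < $675,000 → not met
2. handwashing signage absent → not met
3. fire-suppression system test 218 days ago vs limit 180 → not met
4. health inspection 521 days ago vs limit 540 → met
5. allergen-trained staff 0 < 2 → not met
6. product liability coverage $775,000 < $850,000 → not met
7. pest-control treatment 773 days ago vs limit 730 → not met
8. current operating permit absent → not met
9. condition 'seating capacity exceeds 50' holds; ventilation inspection 64 days ago vs limit 45 → not met
10. food-safety audit 287 days ago vs limit 270 → not met
11. condition 'serves alcohol' holds; grease-trap servicing 127 days ago vs limit 120 → not met
12. choking-hazard poster present → met
Not met: 1, 2, 3, 5, 6, 7, 8, 9, 10, 11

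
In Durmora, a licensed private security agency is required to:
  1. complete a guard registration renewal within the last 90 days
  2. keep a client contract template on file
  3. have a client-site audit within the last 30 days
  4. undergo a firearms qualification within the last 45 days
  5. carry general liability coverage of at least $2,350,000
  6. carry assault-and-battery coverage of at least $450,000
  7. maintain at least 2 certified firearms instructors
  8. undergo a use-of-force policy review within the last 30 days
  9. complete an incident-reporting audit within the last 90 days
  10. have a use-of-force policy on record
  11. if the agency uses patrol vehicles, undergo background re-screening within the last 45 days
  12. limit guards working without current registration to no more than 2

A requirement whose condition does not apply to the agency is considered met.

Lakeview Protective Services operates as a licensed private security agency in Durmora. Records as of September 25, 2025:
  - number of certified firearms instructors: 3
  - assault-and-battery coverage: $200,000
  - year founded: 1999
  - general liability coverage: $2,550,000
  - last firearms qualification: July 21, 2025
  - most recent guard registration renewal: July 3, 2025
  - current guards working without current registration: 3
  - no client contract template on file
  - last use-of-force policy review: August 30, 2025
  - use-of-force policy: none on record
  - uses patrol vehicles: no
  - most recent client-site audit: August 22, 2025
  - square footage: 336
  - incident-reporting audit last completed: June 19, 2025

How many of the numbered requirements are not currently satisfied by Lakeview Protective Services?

1. guard registration renewal 84 days ago vs limit 90 → met
2. client contract template absent → not met
3. client-site audit 34 days ago vs limit 30 → not met
4. firearms qualification 66 days ago vs limit 45 → not met
5. general liability coverage $2,550,000 ≥ $2,350,000 → met
6. assault-and-battery coverage $200,000 < $450,000 → not met
7. certified firearms instructors 3 ≥ 2 → met
8. use-of-force policy review 26 days ago vs limit 30 → met
9. incident-reporting audit 98 days ago vs limit 90 → not met
10. use-of-force policy absent → not met
11. condition 'uses patrol vehicles' does not hold → requirement n/a → met
12. guards working without current registration 3 > 2 → not met
Not met: 7 of 12

7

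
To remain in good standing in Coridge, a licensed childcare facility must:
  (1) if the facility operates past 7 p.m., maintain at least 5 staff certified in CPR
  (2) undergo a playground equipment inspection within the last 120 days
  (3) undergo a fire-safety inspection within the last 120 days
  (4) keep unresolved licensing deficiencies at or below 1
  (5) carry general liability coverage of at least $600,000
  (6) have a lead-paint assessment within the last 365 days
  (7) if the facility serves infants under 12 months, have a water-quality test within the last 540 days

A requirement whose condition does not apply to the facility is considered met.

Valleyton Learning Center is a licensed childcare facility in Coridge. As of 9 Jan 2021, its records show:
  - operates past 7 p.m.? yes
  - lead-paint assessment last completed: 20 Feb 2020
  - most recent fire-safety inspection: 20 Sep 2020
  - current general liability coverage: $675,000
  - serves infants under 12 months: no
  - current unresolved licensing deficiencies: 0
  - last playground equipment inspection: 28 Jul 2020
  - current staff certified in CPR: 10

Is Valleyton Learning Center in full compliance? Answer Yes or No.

No

1. condition 'operates past 7 p.m.' holds; staff certified in CPR 10 ≥ 5 → met
2. playground equipment inspection 165 days ago vs limit 120 → not met
3. fire-safety inspection 111 days ago vs limit 120 → met
4. unresolved licensing deficiencies 0 ≤ 1 → met
5. general liability coverage $675,000 ≥ $600,000 → met
6. lead-paint assessment 324 days ago vs limit 365 → met
7. condition 'serves infants under 12 months' does not hold → requirement n/a → met
Not met: 2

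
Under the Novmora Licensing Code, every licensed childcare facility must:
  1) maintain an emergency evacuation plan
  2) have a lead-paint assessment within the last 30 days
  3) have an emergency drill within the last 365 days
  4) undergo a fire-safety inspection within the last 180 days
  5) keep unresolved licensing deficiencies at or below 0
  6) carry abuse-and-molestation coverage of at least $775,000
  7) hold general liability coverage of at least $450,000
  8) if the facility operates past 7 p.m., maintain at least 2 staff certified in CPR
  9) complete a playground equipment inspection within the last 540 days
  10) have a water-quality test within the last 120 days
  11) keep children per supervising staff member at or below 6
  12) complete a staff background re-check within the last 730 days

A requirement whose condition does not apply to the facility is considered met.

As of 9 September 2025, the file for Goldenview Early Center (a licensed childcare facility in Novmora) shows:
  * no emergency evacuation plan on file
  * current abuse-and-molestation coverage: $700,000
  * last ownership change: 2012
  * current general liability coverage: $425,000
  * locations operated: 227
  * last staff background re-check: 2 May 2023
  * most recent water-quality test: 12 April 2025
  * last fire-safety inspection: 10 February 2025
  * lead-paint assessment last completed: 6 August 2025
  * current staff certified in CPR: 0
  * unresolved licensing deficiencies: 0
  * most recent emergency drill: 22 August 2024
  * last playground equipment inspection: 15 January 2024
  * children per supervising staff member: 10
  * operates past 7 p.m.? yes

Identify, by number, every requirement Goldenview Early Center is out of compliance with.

1, 2, 3, 4, 6, 7, 8, 9, 10, 11, 12

1. emergency evacuation plan absent → not met
2. lead-paint assessment 34 days ago vs limit 30 → not met
3. emergency drill 383 days ago vs limit 365 → not met
4. fire-safety inspection 211 days ago vs limit 180 → not met
5. unresolved licensing deficiencies 0 ≤ 0 → met
6. abuse-and-molestation coverage $700,000 < $775,000 → not met
7. general liability coverage $425,000 < $450,000 → not met
8. condition 'operates past 7 p.m.' holds; staff certified in CPR 0 < 2 → not met
9. playground equipment inspection 603 days ago vs limit 540 → not met
10. water-quality test 150 days ago vs limit 120 → not met
11. children per supervising staff member 10 > 6 → not met
12. staff background re-check 861 days ago vs limit 730 → not met
Not met: 1, 2, 3, 4, 6, 7, 8, 9, 10, 11, 12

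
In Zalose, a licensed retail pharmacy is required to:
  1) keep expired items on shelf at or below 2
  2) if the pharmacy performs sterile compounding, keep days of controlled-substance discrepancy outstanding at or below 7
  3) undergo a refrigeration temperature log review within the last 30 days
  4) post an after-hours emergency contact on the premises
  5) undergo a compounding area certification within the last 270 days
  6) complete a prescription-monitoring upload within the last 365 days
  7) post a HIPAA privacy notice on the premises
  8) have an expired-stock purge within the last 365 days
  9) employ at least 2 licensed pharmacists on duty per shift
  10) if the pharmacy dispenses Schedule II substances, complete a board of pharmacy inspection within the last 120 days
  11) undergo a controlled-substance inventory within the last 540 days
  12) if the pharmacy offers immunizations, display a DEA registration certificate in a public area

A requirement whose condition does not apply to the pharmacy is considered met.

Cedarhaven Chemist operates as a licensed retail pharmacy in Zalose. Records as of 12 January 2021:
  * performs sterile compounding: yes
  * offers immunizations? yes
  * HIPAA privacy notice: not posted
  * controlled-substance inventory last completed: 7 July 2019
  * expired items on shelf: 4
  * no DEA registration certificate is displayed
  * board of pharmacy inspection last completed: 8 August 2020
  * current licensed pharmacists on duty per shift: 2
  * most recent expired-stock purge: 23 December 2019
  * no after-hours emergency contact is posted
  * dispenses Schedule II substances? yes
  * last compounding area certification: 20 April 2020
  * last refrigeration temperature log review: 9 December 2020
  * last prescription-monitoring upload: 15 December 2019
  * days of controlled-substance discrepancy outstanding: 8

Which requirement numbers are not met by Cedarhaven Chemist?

1. expired items on shelf 4 > 2 → not met
2. condition 'performs sterile compounding' holds; days of controlled-substance discrepancy outstanding 8 > 7 → not met
3. refrigeration temperature log review 34 days ago vs limit 30 → not met
4. after-hours emergency contact absent → not met
5. compounding area certification 267 days ago vs limit 270 → met
6. prescription-monitoring upload 394 days ago vs limit 365 → not met
7. HIPAA privacy notice absent → not met
8. expired-stock purge 386 days ago vs limit 365 → not met
9. licensed pharmacists on duty per shift 2 ≥ 2 → met
10. condition 'dispenses Schedule II substances' holds; board of pharmacy inspection 157 days ago vs limit 120 → not met
11. controlled-substance inventory 555 days ago vs limit 540 → not met
12. condition 'offers immunizations' holds; DEA registration certificate absent → not met
Not met: 1, 2, 3, 4, 6, 7, 8, 10, 11, 12

1, 2, 3, 4, 6, 7, 8, 10, 11, 12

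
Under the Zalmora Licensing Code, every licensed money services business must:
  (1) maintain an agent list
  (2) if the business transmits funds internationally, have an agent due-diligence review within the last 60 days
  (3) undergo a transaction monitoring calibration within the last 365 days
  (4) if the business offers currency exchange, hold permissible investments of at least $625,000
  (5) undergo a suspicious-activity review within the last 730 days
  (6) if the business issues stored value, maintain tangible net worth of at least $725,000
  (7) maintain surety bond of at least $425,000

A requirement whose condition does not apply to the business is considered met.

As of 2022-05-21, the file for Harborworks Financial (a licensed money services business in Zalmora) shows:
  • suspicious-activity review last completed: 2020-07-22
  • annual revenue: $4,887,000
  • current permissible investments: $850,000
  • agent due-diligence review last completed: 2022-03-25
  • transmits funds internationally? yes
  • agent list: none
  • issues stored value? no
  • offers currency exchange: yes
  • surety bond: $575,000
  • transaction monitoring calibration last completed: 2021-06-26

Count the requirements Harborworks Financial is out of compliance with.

1

1. agent list absent → not met
2. condition 'transmits funds internationally' holds; agent due-diligence review 57 days ago vs limit 60 → met
3. transaction monitoring calibration 329 days ago vs limit 365 → met
4. condition 'offers currency exchange' holds; permissible investments $850,000 ≥ $625,000 → met
5. suspicious-activity review 668 days ago vs limit 730 → met
6. condition 'issues stored value' does not hold → requirement n/a → met
7. surety bond $575,000 ≥ $425,000 → met
Not met: 1 of 7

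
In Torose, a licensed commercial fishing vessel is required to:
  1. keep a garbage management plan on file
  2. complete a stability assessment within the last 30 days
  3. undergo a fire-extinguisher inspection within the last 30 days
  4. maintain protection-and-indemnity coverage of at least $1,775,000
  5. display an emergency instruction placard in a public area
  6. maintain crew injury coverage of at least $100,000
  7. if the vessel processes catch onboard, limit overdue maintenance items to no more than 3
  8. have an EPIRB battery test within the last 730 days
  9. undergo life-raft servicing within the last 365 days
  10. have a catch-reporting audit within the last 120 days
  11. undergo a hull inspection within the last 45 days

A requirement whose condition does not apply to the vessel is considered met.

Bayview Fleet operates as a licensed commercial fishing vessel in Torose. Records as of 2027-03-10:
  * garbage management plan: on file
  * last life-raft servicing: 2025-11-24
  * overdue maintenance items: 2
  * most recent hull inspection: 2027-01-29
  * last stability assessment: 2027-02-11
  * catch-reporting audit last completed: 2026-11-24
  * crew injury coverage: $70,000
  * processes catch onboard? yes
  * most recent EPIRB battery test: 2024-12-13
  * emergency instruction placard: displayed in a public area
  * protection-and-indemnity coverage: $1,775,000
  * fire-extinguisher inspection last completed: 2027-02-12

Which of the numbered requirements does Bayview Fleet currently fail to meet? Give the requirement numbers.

1. garbage management plan present → met
2. stability assessment 27 days ago vs limit 30 → met
3. fire-extinguisher inspection 26 days ago vs limit 30 → met
4. protection-and-indemnity coverage $1,775,000 ≥ $1,775,000 → met
5. emergency instruction placard present → met
6. crew injury coverage $70,000 < $100,000 → not met
7. condition 'processes catch onboard' holds; overdue maintenance items 2 ≤ 3 → met
8. EPIRB battery test 817 days ago vs limit 730 → not met
9. life-raft servicing 471 days ago vs limit 365 → not met
10. catch-reporting audit 106 days ago vs limit 120 → met
11. hull inspection 40 days ago vs limit 45 → met
Not met: 6, 8, 9

6, 8, 9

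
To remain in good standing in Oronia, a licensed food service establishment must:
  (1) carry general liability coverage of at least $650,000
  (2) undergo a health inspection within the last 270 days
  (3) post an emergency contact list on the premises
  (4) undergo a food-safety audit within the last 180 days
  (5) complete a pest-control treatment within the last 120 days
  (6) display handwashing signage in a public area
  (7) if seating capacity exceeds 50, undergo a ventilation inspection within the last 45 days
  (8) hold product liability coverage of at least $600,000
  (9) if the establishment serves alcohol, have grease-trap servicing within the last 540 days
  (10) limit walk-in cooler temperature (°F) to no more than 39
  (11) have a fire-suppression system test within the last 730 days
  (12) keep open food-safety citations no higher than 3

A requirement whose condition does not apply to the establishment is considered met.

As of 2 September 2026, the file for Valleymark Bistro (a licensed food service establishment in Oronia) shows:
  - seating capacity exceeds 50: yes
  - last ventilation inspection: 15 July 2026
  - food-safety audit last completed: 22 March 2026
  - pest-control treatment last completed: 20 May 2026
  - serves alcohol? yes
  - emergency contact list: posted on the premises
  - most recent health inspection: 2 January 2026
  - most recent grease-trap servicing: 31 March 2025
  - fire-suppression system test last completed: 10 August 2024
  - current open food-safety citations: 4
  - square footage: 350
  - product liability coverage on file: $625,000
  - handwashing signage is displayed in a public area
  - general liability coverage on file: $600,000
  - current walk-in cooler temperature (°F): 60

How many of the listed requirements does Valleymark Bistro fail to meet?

5

1. general liability coverage $600,000 < $650,000 → not met
2. health inspection 243 days ago vs limit 270 → met
3. emergency contact list present → met
4. food-safety audit 164 days ago vs limit 180 → met
5. pest-control treatment 105 days ago vs limit 120 → met
6. handwashing signage present → met
7. condition 'seating capacity exceeds 50' holds; ventilation inspection 49 days ago vs limit 45 → not met
8. product liability coverage $625,000 ≥ $600,000 → met
9. condition 'serves alcohol' holds; grease-trap servicing 520 days ago vs limit 540 → met
10. walk-in cooler temperature (°F) 60 > 39 → not met
11. fire-suppression system test 753 days ago vs limit 730 → not met
12. open food-safety citations 4 > 3 → not met
Not met: 5 of 12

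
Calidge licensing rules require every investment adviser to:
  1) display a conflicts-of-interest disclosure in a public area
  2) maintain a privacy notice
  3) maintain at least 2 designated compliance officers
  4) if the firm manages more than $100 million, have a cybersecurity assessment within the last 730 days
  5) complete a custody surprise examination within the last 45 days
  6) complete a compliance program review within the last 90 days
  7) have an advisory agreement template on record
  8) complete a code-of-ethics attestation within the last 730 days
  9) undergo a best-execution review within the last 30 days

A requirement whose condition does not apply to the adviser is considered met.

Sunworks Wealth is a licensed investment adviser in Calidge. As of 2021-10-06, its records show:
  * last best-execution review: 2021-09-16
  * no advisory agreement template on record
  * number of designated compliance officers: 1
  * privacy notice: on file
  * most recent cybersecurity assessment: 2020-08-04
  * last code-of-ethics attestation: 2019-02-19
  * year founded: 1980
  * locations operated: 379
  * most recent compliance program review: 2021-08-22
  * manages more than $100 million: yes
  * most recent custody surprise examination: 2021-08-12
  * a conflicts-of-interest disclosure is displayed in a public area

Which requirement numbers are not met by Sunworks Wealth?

3, 5, 7, 8

1. conflicts-of-interest disclosure present → met
2. privacy notice present → met
3. designated compliance officers 1 < 2 → not met
4. condition 'manages more than $100 million' holds; cybersecurity assessment 428 days ago vs limit 730 → met
5. custody surprise examination 55 days ago vs limit 45 → not met
6. compliance program review 45 days ago vs limit 90 → met
7. advisory agreement template absent → not met
8. code-of-ethics attestation 960 days ago vs limit 730 → not met
9. best-execution review 20 days ago vs limit 30 → met
Not met: 3, 5, 7, 8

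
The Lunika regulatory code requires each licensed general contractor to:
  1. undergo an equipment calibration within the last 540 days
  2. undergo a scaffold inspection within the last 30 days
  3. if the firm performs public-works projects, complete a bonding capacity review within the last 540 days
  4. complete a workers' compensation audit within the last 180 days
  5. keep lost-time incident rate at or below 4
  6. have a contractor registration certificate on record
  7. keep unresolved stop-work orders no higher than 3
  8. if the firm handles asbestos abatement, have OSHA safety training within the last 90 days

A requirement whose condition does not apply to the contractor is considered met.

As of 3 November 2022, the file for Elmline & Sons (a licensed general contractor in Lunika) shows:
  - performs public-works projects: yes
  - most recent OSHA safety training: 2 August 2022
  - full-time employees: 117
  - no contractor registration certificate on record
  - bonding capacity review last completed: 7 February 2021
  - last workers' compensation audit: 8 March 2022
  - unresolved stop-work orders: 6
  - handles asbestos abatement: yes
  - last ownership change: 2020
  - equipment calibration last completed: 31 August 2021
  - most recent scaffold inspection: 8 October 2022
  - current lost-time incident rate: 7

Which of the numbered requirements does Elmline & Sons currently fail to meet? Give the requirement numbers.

1. equipment calibration 429 days ago vs limit 540 → met
2. scaffold inspection 26 days ago vs limit 30 → met
3. condition 'performs public-works projects' holds; bonding capacity review 634 days ago vs limit 540 → not met
4. workers' compensation audit 240 days ago vs limit 180 → not met
5. lost-time incident rate 7 > 4 → not met
6. contractor registration certificate absent → not met
7. unresolved stop-work orders 6 > 3 → not met
8. condition 'handles asbestos abatement' holds; OSHA safety training 93 days ago vs limit 90 → not met
Not met: 3, 4, 5, 6, 7, 8

3, 4, 5, 6, 7, 8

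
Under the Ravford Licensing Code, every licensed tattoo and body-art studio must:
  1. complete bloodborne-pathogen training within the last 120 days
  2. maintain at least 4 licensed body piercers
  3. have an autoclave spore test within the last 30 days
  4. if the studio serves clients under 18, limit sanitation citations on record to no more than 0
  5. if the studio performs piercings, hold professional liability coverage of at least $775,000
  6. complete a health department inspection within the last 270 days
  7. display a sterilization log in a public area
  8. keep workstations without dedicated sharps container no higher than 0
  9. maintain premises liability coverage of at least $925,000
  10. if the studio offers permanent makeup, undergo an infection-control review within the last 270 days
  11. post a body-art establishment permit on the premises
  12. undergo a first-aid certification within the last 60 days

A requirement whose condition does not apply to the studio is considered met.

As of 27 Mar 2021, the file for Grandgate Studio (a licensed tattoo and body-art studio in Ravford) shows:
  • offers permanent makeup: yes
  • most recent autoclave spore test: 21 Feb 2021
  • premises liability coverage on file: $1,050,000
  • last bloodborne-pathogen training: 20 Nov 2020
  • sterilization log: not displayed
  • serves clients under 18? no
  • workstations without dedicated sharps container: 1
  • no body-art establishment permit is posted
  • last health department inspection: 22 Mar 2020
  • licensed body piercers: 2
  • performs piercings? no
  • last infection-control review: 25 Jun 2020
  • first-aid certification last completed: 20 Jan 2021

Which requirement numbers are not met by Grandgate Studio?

1. bloodborne-pathogen training 127 days ago vs limit 120 → not met
2. licensed body piercers 2 < 4 → not met
3. autoclave spore test 34 days ago vs limit 30 → not met
4. condition 'serves clients under 18' does not hold → requirement n/a → met
5. condition 'performs piercings' does not hold → requirement n/a → met
6. health department inspection 370 days ago vs limit 270 → not met
7. sterilization log absent → not met
8. workstations without dedicated sharps container 1 > 0 → not met
9. premises liability coverage $1,050,000 ≥ $925,000 → met
10. condition 'offers permanent makeup' holds; infection-control review 275 days ago vs limit 270 → not met
11. body-art establishment permit absent → not met
12. first-aid certification 66 days ago vs limit 60 → not met
Not met: 1, 2, 3, 6, 7, 8, 10, 11, 12

1, 2, 3, 6, 7, 8, 10, 11, 12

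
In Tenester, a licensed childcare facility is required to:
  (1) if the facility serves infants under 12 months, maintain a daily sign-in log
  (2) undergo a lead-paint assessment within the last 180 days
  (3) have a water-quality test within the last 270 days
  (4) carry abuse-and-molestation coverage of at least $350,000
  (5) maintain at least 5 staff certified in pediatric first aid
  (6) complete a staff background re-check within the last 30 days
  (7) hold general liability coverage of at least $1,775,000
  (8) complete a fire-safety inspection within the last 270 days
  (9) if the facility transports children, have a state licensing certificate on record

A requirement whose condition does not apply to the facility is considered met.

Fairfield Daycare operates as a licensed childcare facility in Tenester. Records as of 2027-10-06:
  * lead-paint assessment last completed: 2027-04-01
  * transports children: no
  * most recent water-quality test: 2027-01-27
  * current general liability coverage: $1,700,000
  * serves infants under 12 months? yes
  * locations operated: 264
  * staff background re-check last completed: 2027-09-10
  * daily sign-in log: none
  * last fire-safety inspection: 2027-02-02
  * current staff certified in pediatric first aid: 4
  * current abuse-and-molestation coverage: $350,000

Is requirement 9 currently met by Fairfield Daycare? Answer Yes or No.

9. condition 'transports children' does not hold → requirement n/a → met

Yes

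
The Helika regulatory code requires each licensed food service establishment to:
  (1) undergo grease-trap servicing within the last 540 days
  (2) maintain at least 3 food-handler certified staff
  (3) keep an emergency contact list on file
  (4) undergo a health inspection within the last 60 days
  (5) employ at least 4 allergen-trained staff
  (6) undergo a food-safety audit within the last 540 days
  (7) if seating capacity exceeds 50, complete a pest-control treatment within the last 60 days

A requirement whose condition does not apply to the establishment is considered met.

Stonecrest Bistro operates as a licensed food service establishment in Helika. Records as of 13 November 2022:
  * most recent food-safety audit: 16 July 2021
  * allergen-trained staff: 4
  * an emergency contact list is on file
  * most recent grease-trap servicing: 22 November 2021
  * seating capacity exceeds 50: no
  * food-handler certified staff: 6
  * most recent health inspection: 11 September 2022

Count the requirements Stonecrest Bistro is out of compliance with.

1. grease-trap servicing 356 days ago vs limit 540 → met
2. food-handler certified staff 6 ≥ 3 → met
3. emergency contact list present → met
4. health inspection 63 days ago vs limit 60 → not met
5. allergen-trained staff 4 ≥ 4 → met
6. food-safety audit 485 days ago vs limit 540 → met
7. condition 'seating capacity exceeds 50' does not hold → requirement n/a → met
Not met: 1 of 7

1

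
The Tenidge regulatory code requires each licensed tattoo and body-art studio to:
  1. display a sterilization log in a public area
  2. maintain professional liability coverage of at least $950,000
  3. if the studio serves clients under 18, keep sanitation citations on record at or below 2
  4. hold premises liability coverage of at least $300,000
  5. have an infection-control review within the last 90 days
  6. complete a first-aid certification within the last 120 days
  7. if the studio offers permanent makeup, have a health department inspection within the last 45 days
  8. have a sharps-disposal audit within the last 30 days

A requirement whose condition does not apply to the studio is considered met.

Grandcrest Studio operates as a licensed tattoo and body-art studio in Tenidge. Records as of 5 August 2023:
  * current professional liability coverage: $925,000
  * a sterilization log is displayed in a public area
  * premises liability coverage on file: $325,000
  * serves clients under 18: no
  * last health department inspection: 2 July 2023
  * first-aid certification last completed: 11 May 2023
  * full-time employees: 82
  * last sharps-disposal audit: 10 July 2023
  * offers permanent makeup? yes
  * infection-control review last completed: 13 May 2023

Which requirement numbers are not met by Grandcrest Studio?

2

1. sterilization log present → met
2. professional liability coverage $925,000 < $950,000 → not met
3. condition 'serves clients under 18' does not hold → requirement n/a → met
4. premises liability coverage $325,000 ≥ $300,000 → met
5. infection-control review 84 days ago vs limit 90 → met
6. first-aid certification 86 days ago vs limit 120 → met
7. condition 'offers permanent makeup' holds; health department inspection 34 days ago vs limit 45 → met
8. sharps-disposal audit 26 days ago vs limit 30 → met
Not met: 2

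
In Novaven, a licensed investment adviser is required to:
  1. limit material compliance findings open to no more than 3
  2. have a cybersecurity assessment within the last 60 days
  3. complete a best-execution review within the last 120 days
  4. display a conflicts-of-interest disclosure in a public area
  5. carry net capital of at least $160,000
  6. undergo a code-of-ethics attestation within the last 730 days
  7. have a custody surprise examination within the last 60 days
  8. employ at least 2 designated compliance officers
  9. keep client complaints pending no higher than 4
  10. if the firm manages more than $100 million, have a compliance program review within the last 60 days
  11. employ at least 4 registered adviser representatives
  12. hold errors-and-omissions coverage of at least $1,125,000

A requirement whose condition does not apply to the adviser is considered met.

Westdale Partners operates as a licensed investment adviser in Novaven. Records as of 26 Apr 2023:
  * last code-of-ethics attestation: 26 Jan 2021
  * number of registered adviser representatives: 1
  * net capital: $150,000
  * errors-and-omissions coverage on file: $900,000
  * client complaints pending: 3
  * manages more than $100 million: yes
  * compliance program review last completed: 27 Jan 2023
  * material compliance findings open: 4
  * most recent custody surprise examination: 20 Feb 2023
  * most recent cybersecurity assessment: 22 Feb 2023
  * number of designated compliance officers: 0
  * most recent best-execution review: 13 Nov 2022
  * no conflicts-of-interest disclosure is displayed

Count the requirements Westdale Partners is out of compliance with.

11

1. material compliance findings open 4 > 3 → not met
2. cybersecurity assessment 63 days ago vs limit 60 → not met
3. best-execution review 164 days ago vs limit 120 → not met
4. conflicts-of-interest disclosure absent → not met
5. net capital $150,000 < $160,000 → not met
6. code-of-ethics attestation 820 days ago vs limit 730 → not met
7. custody surprise examination 65 days ago vs limit 60 → not met
8. designated compliance officers 0 < 2 → not met
9. client complaints pending 3 ≤ 4 → met
10. condition 'manages more than $100 million' holds; compliance program review 89 days ago vs limit 60 → not met
11. registered adviser representatives 1 < 4 → not met
12. errors-and-omissions coverage $900,000 < $1,125,000 → not met
Not met: 11 of 12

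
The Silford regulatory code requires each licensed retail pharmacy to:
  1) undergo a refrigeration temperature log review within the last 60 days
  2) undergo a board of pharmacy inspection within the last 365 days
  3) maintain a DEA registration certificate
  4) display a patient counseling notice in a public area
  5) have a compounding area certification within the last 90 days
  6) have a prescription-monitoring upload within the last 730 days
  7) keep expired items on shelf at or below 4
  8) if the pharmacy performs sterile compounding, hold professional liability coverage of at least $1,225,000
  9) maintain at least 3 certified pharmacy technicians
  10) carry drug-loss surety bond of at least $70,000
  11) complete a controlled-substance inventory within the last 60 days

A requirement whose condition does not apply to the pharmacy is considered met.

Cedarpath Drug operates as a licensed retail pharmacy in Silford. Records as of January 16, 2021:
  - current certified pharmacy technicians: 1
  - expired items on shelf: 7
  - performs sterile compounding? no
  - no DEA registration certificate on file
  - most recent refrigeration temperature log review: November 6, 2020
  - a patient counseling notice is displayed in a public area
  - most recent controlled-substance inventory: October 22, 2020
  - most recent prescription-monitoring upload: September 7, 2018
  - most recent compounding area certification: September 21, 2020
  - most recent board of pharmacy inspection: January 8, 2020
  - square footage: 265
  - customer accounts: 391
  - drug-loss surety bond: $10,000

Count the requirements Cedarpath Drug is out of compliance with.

1. refrigeration temperature log review 71 days ago vs limit 60 → not met
2. board of pharmacy inspection 374 days ago vs limit 365 → not met
3. DEA registration certificate absent → not met
4. patient counseling notice present → met
5. compounding area certification 117 days ago vs limit 90 → not met
6. prescription-monitoring upload 862 days ago vs limit 730 → not met
7. expired items on shelf 7 > 4 → not met
8. condition 'performs sterile compounding' does not hold → requirement n/a → met
9. certified pharmacy technicians 1 < 3 → not met
10. drug-loss surety bond $10,000 < $70,000 → not met
11. controlled-substance inventory 86 days ago vs limit 60 → not met
Not met: 9 of 11

9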